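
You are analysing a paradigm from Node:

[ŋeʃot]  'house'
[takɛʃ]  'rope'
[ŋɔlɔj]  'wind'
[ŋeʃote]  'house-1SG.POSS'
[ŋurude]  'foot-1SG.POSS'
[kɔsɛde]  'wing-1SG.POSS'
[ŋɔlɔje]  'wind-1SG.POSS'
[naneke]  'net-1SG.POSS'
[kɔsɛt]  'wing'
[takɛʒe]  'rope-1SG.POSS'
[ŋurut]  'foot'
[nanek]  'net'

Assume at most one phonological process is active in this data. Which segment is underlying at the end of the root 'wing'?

/d/

'wing' shows [d] ~ [t] at the end of the stem ([kɔsɛde] vs [kɔsɛt]).
Compare 'house', with invariant [t] in [ŋeʃote] and [ŋeʃot]: an analysis with underlying /t/ and a rule producing [d] before the 1SG.POSS suffix would wrongly predict alternation here too.
The alternation reflects word-final obstruent devoicing: voiced obstruents become voiceless word-finally. /d/ is underlying.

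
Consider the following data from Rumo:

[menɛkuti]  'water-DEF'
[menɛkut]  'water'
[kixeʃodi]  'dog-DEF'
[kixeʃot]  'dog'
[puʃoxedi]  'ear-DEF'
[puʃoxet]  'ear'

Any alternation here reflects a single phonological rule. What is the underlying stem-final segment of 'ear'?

The stem for 'ear' ends in [d] in [puʃoxedi] but [t] in [puʃoxet].
If /t/ were underlying and a rule turned it into [d] before the DEF suffix, 'water' would also alternate; but it has [t] in both [menɛkuti] and [menɛkut].
The underlying segment must be /d/; voiced obstruents become voiceless word-finally, yielding [t] there.

/d/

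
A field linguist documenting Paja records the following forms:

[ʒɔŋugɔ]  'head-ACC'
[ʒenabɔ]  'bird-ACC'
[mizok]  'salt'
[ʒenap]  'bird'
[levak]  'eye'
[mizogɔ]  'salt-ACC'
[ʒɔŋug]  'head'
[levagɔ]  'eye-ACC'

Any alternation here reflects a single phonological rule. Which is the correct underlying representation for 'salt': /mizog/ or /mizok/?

/mizok/

'salt' shows [g] ~ [k] at the end of the stem ([mizogɔ] vs [mizok]).
Compare 'head', with invariant [g] in [ʒɔŋugɔ] and [ʒɔŋug]: an analysis with underlying /g/ and a rule producing [k] in isolation would wrongly predict alternation here too.
So /k/ is underlying, and a rule of intervocalic voicing — voiceless stops become voiced between vowels — gives [g].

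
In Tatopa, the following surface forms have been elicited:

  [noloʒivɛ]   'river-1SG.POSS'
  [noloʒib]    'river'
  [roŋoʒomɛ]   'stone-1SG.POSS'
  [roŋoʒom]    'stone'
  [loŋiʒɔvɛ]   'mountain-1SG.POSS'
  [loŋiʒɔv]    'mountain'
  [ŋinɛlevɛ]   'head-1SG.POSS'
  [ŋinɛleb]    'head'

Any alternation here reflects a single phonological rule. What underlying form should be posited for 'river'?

The root 'river' surfaces as [noloʒivɛ] and [noloʒib], with a stem-final [v] ~ [b] alternation.
Compare 'mountain', with invariant [v] in [loŋiʒɔvɛ] and [loŋiʒɔv]: an analysis with underlying /v/ and a rule producing [b] in isolation would wrongly predict alternation here too.
The alternation reflects intervocalic spirantization: voiced stops become fricatives between vowels. /b/ is underlying.
The underlying form of 'river' is therefore /noloʒib/.

/noloʒib/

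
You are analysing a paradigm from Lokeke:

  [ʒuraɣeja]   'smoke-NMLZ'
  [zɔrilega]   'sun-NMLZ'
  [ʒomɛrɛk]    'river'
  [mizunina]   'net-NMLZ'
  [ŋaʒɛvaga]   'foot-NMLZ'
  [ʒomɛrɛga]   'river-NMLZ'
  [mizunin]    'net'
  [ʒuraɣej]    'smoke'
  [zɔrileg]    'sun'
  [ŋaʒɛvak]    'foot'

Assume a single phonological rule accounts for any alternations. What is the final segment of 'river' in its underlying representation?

In [ʒomɛrɛga] and [ʒomɛrɛk] the final segment of 'river' alternates: [g] ~ [k].
If /g/ were underlying and a rule turned it into [k] in isolation, 'sun' would also alternate; but it has [g] in both [zɔrilega] and [zɔrileg].
So /k/ is underlying, and a rule of intervocalic voicing — voiceless stops become voiced between vowels — gives [g].

/k/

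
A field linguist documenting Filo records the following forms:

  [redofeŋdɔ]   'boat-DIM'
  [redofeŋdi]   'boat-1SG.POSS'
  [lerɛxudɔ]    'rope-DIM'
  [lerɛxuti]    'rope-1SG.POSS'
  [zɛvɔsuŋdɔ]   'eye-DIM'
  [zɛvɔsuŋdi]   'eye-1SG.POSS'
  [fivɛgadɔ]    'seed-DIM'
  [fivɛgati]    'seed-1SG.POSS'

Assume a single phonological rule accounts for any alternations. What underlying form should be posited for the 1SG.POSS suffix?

/-ti/

The 1SG.POSS suffix surfaces as [-di] and [-ti], depending on the final segment of the stem.
By contrast the DIM suffix keeps its initial [d] throughout — that segment must be underlying.
So the underlying form is /-ti/, and voiceless stops become voiced after a nasal.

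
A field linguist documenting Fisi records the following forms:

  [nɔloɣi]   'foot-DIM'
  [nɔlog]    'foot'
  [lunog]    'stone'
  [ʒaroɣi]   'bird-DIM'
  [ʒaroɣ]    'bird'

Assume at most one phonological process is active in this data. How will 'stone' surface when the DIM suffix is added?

The root 'foot' surfaces as [nɔloɣi] and [nɔlog], with a stem-final [ɣ] ~ [g] alternation.
Compare 'bird', with invariant [ɣ] in [ʒaroɣi] and [ʒaroɣ]: an analysis with underlying /ɣ/ and a rule producing [g] in isolation would wrongly predict alternation here too.
So /g/ is underlying, and a rule of intervocalic spirantization — voiced stops become fricatives between vowels — gives [ɣ].
The one attested form of 'stone', [lunog], shows underlying /lunog/. Applying the same rule between vowels gives [lunoɣi].

[lunoɣi]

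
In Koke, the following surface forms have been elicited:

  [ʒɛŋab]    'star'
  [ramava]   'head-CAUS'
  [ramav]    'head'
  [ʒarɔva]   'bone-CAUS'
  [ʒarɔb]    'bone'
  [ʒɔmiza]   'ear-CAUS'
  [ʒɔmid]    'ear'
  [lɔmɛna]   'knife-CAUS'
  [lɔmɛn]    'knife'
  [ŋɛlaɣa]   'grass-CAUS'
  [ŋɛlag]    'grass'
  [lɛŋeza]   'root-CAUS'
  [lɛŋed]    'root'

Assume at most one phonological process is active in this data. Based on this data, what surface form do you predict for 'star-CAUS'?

[ʒɛŋava]

The stem for 'bone' ends in [v] in [ʒarɔva] but [b] in [ʒarɔb].
If /v/ were underlying and a rule turned it into [b] in isolation, 'head' would also alternate; but it has [v] in both [ramava] and [ramav].
The alternation reflects intervocalic spirantization: voiced stops become fricatives between vowels. /b/ is underlying.
The one attested form of 'star', [ʒɛŋab], shows underlying /ʒɛŋab/. Applying the same rule between vowels gives [ʒɛŋava].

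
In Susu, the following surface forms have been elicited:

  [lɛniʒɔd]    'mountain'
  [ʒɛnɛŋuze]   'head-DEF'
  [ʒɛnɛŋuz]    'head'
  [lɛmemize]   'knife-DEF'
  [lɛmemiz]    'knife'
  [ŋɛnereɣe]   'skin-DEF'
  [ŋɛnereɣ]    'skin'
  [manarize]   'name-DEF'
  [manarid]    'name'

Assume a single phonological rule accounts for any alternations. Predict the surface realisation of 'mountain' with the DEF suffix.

[lɛniʒɔze]

'name' shows [z] ~ [d] at the end of the stem ([manarize] vs [manarid]).
If /z/ were underlying and a rule turned it into [d] in isolation, 'knife' would also alternate; but it has [z] in both [lɛmemize] and [lɛmemiz].
Therefore /d/ is basic and [z] is derived by intervocalic spirantization (voiced stops become fricatives between vowels).
The one attested form of 'mountain', [lɛniʒɔd], shows underlying /lɛniʒɔd/. Applying the same rule between vowels gives [lɛniʒɔze].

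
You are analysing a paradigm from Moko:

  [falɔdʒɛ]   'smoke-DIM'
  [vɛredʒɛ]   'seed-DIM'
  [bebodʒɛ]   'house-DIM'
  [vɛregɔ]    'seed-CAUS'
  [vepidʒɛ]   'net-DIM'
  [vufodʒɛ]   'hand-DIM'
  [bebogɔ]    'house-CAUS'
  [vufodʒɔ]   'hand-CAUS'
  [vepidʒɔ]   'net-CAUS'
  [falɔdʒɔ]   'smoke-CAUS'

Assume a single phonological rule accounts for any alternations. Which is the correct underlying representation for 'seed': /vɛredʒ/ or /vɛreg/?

'seed' shows [g] ~ [dʒ] at the end of the stem ([vɛregɔ] vs [vɛredʒɛ]).
The stem 'net' ([vepidʒɔ], [vepidʒɛ]) shows [dʒ] unchanged in both environments, so [dʒ] cannot be basic with [g] derived before the CAUS suffix.
Therefore /g/ is basic and [dʒ] is derived by palatalization before a front vowel (/g/ becomes palato-alveolar [dʒ] before a front vowel).

/vɛreg/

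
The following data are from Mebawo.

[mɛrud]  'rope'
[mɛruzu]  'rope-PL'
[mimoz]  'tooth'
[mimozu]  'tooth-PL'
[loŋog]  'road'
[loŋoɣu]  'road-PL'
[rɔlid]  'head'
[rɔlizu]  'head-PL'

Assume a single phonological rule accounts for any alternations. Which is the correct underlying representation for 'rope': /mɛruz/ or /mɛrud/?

The stem for 'rope' ends in [d] in [mɛrud] but [z] in [mɛruzu].
If /z/ were underlying and a rule turned it into [d] in isolation, 'tooth' would also alternate; but it has [z] in both [mimoz] and [mimozu].
The alternation reflects intervocalic spirantization: voiced stops become fricatives between vowels. /d/ is underlying.

/mɛrud/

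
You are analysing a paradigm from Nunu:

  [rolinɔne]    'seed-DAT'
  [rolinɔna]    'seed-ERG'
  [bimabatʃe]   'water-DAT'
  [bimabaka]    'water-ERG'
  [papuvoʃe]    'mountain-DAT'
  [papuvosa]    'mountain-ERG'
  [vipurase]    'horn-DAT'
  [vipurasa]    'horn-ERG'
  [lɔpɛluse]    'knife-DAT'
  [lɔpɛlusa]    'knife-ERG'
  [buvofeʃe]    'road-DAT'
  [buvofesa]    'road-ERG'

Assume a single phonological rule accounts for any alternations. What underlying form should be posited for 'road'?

/buvofeʃ/

The stem for 'road' ends in [ʃ] in [buvofeʃe] but [s] in [buvofesa].
Compare 'horn', with invariant [s] in [vipurase] and [vipurasa]: an analysis with underlying /s/ and a rule producing [ʃ] before the DAT suffix would wrongly predict alternation here too.
The underlying segment must be /ʃ/; palato-alveolar /tʃ/ and /ʃ/ become [k] and [s] when no front vowel follows, yielding [s] there.
So 'road' = /buvofeʃ/.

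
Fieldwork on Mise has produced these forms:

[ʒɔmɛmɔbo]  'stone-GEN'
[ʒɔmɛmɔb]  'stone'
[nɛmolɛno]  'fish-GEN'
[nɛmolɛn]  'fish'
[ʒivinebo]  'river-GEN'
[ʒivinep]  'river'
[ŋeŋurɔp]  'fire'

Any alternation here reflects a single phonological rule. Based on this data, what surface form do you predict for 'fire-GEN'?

The root 'river' surfaces as [ʒivinebo] and [ʒivinep], with a stem-final [b] ~ [p] alternation.
Compare 'stone', with invariant [b] in [ʒɔmɛmɔbo] and [ʒɔmɛmɔb]: an analysis with underlying /b/ and a rule producing [p] in isolation would wrongly predict alternation here too.
The alternation reflects intervocalic voicing: voiceless stops become voiced between vowels. /p/ is underlying.
The one attested form of 'fire', [ŋeŋurɔp], shows underlying /ŋeŋurɔp/. Applying the same rule between vowels gives [ŋeŋurɔbo].

[ŋeŋurɔbo]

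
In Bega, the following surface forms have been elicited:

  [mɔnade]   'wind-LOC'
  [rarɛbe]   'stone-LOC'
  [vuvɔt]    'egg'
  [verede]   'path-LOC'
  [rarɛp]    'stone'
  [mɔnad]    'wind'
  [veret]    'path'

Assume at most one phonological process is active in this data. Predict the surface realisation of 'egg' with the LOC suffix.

[vuvɔde]

The stem for 'path' ends in [d] in [verede] but [t] in [veret].
But 'wind' keeps [d] in both environments ([mɔnade], [mɔnad]), so there is no rule changing /d/ to [t] in isolation.
Therefore /t/ is basic and [d] is derived by intervocalic voicing (voiceless stops become voiced between vowels).
From [vuvɔt] the stem 'egg' is /vuvɔt/; between vowels this yields [vuvɔde].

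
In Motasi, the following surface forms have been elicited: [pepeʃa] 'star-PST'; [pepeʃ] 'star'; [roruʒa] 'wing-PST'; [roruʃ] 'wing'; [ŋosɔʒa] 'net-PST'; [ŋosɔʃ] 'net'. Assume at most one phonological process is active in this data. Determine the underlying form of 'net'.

/ŋosɔʒ/

'net' shows [ʒ] ~ [ʃ] at the end of the stem ([ŋosɔʒa] vs [ŋosɔʃ]).
Compare 'star', with invariant [ʃ] in [pepeʃa] and [pepeʃ]: an analysis with underlying /ʃ/ and a rule producing [ʒ] before the PST suffix would wrongly predict alternation here too.
So /ʒ/ is underlying, and a rule of word-final obstruent devoicing — voiced obstruents become voiceless word-finally — gives [ʃ].
So 'net' = /ŋosɔʒ/.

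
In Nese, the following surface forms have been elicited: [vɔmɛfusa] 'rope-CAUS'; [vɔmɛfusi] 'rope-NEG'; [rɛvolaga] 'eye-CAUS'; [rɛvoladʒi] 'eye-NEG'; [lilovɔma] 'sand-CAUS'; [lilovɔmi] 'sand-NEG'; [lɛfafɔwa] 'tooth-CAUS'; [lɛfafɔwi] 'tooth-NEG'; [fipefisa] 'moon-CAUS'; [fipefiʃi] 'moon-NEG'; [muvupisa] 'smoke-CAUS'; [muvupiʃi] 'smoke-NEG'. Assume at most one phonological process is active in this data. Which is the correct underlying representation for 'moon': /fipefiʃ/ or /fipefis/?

/fipefiʃ/

The root 'moon' surfaces as [fipefisa] and [fipefiʃi], with a stem-final [s] ~ [ʃ] alternation.
But 'rope' keeps [s] in both environments ([vɔmɛfusa], [vɔmɛfusi]), so there is no rule changing /s/ to [ʃ] before the NEG suffix.
So /ʃ/ is underlying, and a rule of depalatalization — palato-alveolar /dʒ/ and /ʃ/ become [g] and [s] when no front vowel follows — gives [s].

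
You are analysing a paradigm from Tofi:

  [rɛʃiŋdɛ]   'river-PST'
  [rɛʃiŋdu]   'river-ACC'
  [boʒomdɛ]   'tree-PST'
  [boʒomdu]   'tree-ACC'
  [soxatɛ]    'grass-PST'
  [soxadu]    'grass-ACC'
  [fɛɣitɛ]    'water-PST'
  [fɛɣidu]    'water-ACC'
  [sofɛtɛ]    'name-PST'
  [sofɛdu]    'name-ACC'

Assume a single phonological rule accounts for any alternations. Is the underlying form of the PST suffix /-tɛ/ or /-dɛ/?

/-tɛ/

The PST suffix surfaces as [-dɛ] and [-tɛ], depending on the final segment of the stem.
The ACC suffix, which begins with [d], is invariant after every stem; so [d] is not altered by any rule here.
So the underlying form is /-tɛ/, and voiceless stops become voiced after a nasal.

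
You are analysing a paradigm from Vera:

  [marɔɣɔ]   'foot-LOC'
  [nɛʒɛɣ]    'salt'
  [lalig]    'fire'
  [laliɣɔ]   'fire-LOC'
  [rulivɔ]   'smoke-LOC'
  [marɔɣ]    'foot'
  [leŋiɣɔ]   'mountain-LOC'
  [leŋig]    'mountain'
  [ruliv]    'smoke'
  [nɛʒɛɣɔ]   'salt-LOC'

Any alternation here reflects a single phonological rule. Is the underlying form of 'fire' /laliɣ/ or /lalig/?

/lalig/

'fire' shows [ɣ] ~ [g] at the end of the stem ([laliɣɔ] vs [lalig]).
The stem 'foot' ([marɔɣɔ], [marɔɣ]) shows [ɣ] unchanged in both environments, so [ɣ] cannot be basic with [g] derived in isolation.
Therefore /g/ is basic and [ɣ] is derived by intervocalic spirantization (voiced stops become fricatives between vowels).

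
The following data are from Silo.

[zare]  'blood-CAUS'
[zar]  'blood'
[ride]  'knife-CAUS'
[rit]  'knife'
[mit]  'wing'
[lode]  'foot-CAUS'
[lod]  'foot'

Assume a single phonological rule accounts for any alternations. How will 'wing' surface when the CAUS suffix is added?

[mide]

The stem for 'knife' ends in [d] in [ride] but [t] in [rit].
The stem 'foot' ([lode], [lod]) shows [d] unchanged in both environments, so [d] cannot be basic with [t] derived in isolation.
The alternation reflects intervocalic voicing: voiceless stops become voiced between vowels. /t/ is underlying.
From [mit] the stem 'wing' is /mit/; between vowels this yields [mide].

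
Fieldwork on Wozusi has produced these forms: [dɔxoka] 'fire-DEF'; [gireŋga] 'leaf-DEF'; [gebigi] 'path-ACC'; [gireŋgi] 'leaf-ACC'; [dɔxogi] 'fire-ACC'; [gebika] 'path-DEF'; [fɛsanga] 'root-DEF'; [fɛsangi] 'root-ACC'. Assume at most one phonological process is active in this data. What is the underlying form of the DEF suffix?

/-ka/

The DEF suffix surfaces as [-ga] and [-ka], depending on the final segment of the stem.
By contrast the ACC suffix keeps its initial [g] throughout — that segment must be underlying.
So the underlying form is /-ka/, and voiceless stops become voiced after a nasal.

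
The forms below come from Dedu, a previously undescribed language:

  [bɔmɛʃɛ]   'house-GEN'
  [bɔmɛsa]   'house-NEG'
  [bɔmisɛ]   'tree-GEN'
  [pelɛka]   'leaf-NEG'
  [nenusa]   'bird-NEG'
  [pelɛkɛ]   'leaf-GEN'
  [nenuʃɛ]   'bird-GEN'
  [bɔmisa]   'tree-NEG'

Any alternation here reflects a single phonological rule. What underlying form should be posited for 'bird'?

The root 'bird' surfaces as [nenuʃɛ] and [nenusa], with a stem-final [ʃ] ~ [s] alternation.
The stem 'tree' ([bɔmisɛ], [bɔmisa]) shows [s] unchanged in both environments, so [s] cannot be basic with [ʃ] derived before the GEN suffix.
So /ʃ/ is underlying, and a rule of depalatalization — palato-alveolar /ʃ/ becomes [s] when no front vowel follows — gives [s].
Hence 'bird' is /nenuʃ/ underlyingly.

/nenuʃ/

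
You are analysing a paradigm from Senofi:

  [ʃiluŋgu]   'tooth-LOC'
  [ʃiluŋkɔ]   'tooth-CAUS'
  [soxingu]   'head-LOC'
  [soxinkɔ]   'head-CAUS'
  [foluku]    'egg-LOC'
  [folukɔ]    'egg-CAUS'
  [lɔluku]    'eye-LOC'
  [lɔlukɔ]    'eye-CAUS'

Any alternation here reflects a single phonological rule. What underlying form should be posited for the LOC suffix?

/-gu/

The LOC morpheme has two allomorphs, [-gu] and [-ku].
By contrast the CAUS suffix keeps its initial [k] throughout — that segment must be underlying.
The LOC suffix is therefore /-gu/ underlyingly, with post-vocalic devoicing: voiced stops become voiceless after a vowel.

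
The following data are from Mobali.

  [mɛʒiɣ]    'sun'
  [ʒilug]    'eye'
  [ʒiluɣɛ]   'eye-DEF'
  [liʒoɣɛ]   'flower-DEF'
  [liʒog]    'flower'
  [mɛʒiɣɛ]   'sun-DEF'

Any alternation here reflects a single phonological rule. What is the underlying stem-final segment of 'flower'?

/g/

The stem for 'flower' ends in [ɣ] in [liʒoɣɛ] but [g] in [liʒog].
Compare 'sun', with invariant [ɣ] in [mɛʒiɣɛ] and [mɛʒiɣ]: an analysis with underlying /ɣ/ and a rule producing [g] in isolation would wrongly predict alternation here too.
Therefore /g/ is basic and [ɣ] is derived by intervocalic spirantization (voiced stops become fricatives between vowels).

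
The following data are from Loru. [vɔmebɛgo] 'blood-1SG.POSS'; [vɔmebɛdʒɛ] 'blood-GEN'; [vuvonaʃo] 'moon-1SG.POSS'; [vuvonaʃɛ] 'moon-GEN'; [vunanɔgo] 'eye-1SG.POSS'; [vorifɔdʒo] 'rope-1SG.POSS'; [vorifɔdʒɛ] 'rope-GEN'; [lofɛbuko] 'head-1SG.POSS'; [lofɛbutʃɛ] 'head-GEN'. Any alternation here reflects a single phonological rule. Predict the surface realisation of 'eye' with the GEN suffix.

[vunanɔdʒɛ]

The root 'blood' surfaces as [vɔmebɛgo] and [vɔmebɛdʒɛ], with a stem-final [g] ~ [dʒ] alternation.
Compare 'rope', with invariant [dʒ] in [vorifɔdʒo] and [vorifɔdʒɛ]: an analysis with underlying /dʒ/ and a rule producing [g] before the 1SG.POSS suffix would wrongly predict alternation here too.
So /g/ is underlying, and a rule of palatalization before a front vowel — /k/ and /g/ become palato-alveolar [tʃ] and [dʒ] before a front vowel — gives [dʒ].
From [vunanɔgo] the stem 'eye' is /vunanɔg/; before a front vowel this yields [vunanɔdʒɛ].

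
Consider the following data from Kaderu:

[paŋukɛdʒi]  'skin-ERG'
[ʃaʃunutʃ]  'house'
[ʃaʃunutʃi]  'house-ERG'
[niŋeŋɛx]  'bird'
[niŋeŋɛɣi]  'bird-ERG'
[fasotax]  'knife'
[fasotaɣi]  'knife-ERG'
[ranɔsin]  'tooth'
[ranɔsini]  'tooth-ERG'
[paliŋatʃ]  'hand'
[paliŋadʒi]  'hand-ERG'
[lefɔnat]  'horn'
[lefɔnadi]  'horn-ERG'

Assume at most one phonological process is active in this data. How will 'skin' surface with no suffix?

[paŋukɛtʃ]

'hand' shows [tʃ] ~ [dʒ] at the end of the stem ([paliŋatʃ] vs [paliŋadʒi]).
Compare 'house', with invariant [tʃ] in [ʃaʃunutʃ] and [ʃaʃunutʃi]: an analysis with underlying /tʃ/ and a rule producing [dʒ] before the ERG suffix would wrongly predict alternation here too.
The underlying segment must be /dʒ/; voiced obstruents become voiceless word-finally, yielding [tʃ] there.
The one attested form of 'skin', [paŋukɛdʒi], shows underlying /paŋukɛdʒ/. Applying the same rule word-finally gives [paŋukɛtʃ].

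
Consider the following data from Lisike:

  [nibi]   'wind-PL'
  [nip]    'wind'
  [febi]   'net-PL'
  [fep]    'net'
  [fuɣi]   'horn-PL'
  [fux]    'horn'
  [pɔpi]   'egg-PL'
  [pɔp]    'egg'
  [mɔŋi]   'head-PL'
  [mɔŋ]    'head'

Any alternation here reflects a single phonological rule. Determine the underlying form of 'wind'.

The stem for 'wind' ends in [b] in [nibi] but [p] in [nip].
Compare 'egg', with invariant [p] in [pɔpi] and [pɔp]: an analysis with underlying /p/ and a rule producing [b] before the PL suffix would wrongly predict alternation here too.
The alternation reflects word-final obstruent devoicing: voiced obstruents become voiceless word-finally. /b/ is underlying.

/nib/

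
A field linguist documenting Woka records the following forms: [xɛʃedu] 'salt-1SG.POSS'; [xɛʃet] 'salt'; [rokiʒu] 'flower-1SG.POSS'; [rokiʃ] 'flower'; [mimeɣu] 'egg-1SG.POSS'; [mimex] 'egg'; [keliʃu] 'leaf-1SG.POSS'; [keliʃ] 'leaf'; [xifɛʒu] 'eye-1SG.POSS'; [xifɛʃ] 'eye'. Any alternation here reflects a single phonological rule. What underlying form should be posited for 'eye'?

In [xifɛʒu] and [xifɛʃ] the final segment of 'eye' alternates: [ʒ] ~ [ʃ].
But 'leaf' keeps [ʃ] in both environments ([keliʃu], [keliʃ]), so there is no rule changing /ʃ/ to [ʒ] before the 1SG.POSS suffix.
The underlying segment must be /ʒ/; voiced obstruents become voiceless word-finally, yielding [ʃ] there.

/xifɛʒ/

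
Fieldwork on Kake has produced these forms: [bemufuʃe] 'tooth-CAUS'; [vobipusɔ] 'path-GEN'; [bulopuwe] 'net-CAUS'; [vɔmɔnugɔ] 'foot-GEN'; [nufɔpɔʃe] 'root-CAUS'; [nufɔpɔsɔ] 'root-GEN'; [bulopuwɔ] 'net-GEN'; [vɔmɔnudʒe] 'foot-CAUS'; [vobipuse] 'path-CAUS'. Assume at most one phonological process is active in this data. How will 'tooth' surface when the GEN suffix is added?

In [nufɔpɔʃe] and [nufɔpɔsɔ] the final segment of 'root' alternates: [ʃ] ~ [s].
But 'path' keeps [s] in both environments ([vobipuse], [vobipusɔ]), so there is no rule changing /s/ to [ʃ] before the CAUS suffix.
Therefore /ʃ/ is basic and [s] is derived by depalatalization (palato-alveolar /dʒ/ and /ʃ/ become [g] and [s] when no front vowel follows).
The one attested form of 'tooth', [bemufuʃe], shows underlying /bemufuʃ/. Applying the same rule when no front vowel follows gives [bemufusɔ].

[bemufusɔ]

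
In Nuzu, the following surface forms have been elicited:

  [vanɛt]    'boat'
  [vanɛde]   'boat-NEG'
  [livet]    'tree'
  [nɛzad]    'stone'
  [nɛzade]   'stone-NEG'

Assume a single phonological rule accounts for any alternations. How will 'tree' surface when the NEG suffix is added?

The root 'boat' surfaces as [vanɛt] and [vanɛde], with a stem-final [t] ~ [d] alternation.
The stem 'stone' ([nɛzad], [nɛzade]) shows [d] unchanged in both environments, so [d] cannot be basic with [t] derived in isolation.
Therefore /t/ is basic and [d] is derived by intervocalic voicing (voiceless stops become voiced between vowels).
The one attested form of 'tree', [livet], shows underlying /livet/. Applying the same rule between vowels gives [livede].

[livede]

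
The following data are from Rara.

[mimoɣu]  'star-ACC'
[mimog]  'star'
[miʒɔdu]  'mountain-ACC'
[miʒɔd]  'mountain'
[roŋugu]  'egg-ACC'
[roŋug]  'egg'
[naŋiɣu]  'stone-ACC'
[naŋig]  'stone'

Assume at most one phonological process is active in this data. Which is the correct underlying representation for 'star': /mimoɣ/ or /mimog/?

/mimoɣ/

'star' shows [ɣ] ~ [g] at the end of the stem ([mimoɣu] vs [mimog]).
The stem 'egg' ([roŋugu], [roŋug]) shows [g] unchanged in both environments, so [g] cannot be basic with [ɣ] derived before the ACC suffix.
The alternation reflects word-final hardening: voiced fricatives become stops word-finally. /ɣ/ is underlying.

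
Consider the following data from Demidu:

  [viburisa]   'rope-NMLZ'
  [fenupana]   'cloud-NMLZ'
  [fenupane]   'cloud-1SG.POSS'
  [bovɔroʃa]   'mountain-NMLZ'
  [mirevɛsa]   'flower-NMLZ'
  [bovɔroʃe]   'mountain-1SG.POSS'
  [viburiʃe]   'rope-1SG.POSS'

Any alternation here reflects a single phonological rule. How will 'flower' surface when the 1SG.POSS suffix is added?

'rope' shows [s] ~ [ʃ] at the end of the stem ([viburisa] vs [viburiʃe]).
If /ʃ/ were underlying and a rule turned it into [s] before the NMLZ suffix, 'mountain' would also alternate; but it has [ʃ] in both [bovɔroʃa] and [bovɔroʃe].
The underlying segment must be /s/; /s/ becomes palato-alveolar [ʃ] before a front vowel, yielding [ʃ] there.
The one attested form of 'flower', [mirevɛsa], shows underlying /mirevɛs/. Applying the same rule before a front vowel gives [mirevɛʃe].

[mirevɛʃe]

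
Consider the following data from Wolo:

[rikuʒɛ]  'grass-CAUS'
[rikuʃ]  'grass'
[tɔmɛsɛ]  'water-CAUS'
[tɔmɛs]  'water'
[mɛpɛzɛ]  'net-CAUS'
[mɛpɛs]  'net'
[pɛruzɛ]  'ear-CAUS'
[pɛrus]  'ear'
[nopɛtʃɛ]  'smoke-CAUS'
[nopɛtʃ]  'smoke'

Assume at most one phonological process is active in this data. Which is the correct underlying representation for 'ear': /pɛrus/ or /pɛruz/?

The stem for 'ear' ends in [z] in [pɛruzɛ] but [s] in [pɛrus].
The stem 'water' ([tɔmɛsɛ], [tɔmɛs]) shows [s] unchanged in both environments, so [s] cannot be basic with [z] derived before the CAUS suffix.
So /z/ is underlying, and a rule of word-final obstruent devoicing — voiced obstruents become voiceless word-finally — gives [s].

/pɛruz/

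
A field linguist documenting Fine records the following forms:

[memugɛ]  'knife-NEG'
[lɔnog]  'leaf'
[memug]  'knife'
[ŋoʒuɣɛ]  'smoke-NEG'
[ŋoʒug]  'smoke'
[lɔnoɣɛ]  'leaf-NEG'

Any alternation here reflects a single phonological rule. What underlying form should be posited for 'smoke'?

/ŋoʒuɣ/

The stem for 'smoke' ends in [ɣ] in [ŋoʒuɣɛ] but [g] in [ŋoʒug].
The stem 'knife' ([memugɛ], [memug]) shows [g] unchanged in both environments, so [g] cannot be basic with [ɣ] derived before the NEG suffix.
The alternation reflects word-final hardening: voiced fricatives become stops word-finally. /ɣ/ is underlying.
The underlying form of 'smoke' is therefore /ŋoʒuɣ/.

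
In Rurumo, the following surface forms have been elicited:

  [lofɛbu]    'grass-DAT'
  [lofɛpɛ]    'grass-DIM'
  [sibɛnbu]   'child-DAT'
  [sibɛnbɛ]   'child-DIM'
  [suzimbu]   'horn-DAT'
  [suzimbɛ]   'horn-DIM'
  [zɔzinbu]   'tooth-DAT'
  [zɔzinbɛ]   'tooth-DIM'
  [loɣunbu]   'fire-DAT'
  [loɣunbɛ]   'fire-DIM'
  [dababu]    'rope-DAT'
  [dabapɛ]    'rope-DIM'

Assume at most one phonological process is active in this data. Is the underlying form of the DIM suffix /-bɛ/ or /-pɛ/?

The DIM morpheme has two allomorphs, [-bɛ] and [-pɛ].
By contrast the DAT suffix keeps its initial [b] throughout — that segment must be underlying.
So the underlying form is /-pɛ/, and voiceless stops become voiced after a nasal.

/-pɛ/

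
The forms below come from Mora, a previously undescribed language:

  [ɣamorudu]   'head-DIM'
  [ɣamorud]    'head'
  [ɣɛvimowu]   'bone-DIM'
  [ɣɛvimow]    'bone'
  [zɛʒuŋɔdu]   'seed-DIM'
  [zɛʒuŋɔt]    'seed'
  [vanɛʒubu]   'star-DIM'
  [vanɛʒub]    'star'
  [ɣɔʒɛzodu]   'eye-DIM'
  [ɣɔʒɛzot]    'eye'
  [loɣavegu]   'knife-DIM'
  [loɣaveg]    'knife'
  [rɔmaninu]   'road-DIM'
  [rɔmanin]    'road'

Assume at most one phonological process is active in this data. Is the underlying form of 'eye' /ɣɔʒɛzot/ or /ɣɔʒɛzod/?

/ɣɔʒɛzot/

'eye' shows [d] ~ [t] at the end of the stem ([ɣɔʒɛzodu] vs [ɣɔʒɛzot]).
The stem 'head' ([ɣamorudu], [ɣamorud]) shows [d] unchanged in both environments, so [d] cannot be basic with [t] derived in isolation.
Therefore /t/ is basic and [d] is derived by intervocalic voicing (voiceless stops become voiced between vowels).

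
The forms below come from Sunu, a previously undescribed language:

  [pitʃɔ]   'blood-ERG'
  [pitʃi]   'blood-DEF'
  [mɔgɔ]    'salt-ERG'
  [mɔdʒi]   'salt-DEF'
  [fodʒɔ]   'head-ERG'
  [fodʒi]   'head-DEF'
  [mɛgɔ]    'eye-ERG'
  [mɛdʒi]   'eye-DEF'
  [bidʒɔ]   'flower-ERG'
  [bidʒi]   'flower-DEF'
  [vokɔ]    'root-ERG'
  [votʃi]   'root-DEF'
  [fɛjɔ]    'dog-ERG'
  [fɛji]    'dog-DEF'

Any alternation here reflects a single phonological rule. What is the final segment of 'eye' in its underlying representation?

/g/

The root 'eye' surfaces as [mɛgɔ] and [mɛdʒi], with a stem-final [g] ~ [dʒ] alternation.
But 'head' keeps [dʒ] in both environments ([fodʒɔ], [fodʒi]), so there is no rule changing /dʒ/ to [g] before the ERG suffix.
The alternation reflects palatalization before a front vowel: /k/ and /g/ become palato-alveolar [tʃ] and [dʒ] before a front vowel. /g/ is underlying.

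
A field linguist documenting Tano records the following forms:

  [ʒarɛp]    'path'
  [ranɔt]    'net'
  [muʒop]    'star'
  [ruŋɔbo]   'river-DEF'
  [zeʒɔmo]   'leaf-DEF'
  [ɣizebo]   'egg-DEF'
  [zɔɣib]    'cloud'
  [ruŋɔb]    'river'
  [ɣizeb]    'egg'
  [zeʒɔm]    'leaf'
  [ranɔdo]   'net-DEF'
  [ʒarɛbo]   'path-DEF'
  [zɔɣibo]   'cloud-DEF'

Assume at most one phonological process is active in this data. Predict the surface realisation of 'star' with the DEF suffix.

[muʒobo]

The stem for 'path' ends in [b] in [ʒarɛbo] but [p] in [ʒarɛp].
The stem 'cloud' ([zɔɣibo], [zɔɣib]) shows [b] unchanged in both environments, so [b] cannot be basic with [p] derived in isolation.
So /p/ is underlying, and a rule of intervocalic voicing — voiceless stops become voiced between vowels — gives [b].
The one attested form of 'star', [muʒop], shows underlying /muʒop/. Applying the same rule between vowels gives [muʒobo].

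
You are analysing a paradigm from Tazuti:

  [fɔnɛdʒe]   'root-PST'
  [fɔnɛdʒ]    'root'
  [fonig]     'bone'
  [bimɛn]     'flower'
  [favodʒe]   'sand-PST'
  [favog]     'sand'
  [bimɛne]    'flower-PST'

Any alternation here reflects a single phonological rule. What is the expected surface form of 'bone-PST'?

[fonidʒe]

The root 'sand' surfaces as [favodʒe] and [favog], with a stem-final [dʒ] ~ [g] alternation.
Compare 'root', with invariant [dʒ] in [fɔnɛdʒe] and [fɔnɛdʒ]: an analysis with underlying /dʒ/ and a rule producing [g] in isolation would wrongly predict alternation here too.
The alternation reflects palatalization before a front vowel: /g/ becomes palato-alveolar [dʒ] before a front vowel. /g/ is underlying.
The one attested form of 'bone', [fonig], shows underlying /fonig/. Applying the same rule before a front vowel gives [fonidʒe].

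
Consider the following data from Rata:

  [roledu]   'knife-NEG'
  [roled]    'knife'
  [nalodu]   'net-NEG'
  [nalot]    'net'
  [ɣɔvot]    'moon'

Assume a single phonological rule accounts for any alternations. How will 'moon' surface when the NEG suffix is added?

[ɣɔvodu]

The stem for 'net' ends in [d] in [nalodu] but [t] in [nalot].
But 'knife' keeps [d] in both environments ([roledu], [roled]), so there is no rule changing /d/ to [t] in isolation.
Therefore /t/ is basic and [d] is derived by intervocalic voicing (voiceless stops become voiced between vowels).
The one attested form of 'moon', [ɣɔvot], shows underlying /ɣɔvot/. Applying the same rule between vowels gives [ɣɔvodu].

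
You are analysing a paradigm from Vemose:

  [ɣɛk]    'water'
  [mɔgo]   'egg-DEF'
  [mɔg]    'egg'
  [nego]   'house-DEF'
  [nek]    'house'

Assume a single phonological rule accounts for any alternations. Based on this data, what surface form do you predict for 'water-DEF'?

The stem for 'house' ends in [g] in [nego] but [k] in [nek].
But 'egg' keeps [g] in both environments ([mɔgo], [mɔg]), so there is no rule changing /g/ to [k] in isolation.
The underlying segment must be /k/; voiceless stops become voiced between vowels, yielding [g] there.
From [ɣɛk] the stem 'water' is /ɣɛk/; between vowels this yields [ɣɛgo].

[ɣɛgo]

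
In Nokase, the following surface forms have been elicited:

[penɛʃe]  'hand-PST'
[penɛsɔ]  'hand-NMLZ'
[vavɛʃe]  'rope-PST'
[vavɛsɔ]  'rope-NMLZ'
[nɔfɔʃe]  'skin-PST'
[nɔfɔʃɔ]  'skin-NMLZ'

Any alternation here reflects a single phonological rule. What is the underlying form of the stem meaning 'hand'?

/penɛs/

The stem for 'hand' ends in [ʃ] in [penɛʃe] but [s] in [penɛsɔ].
But 'skin' keeps [ʃ] in both environments ([nɔfɔʃe], [nɔfɔʃɔ]), so there is no rule changing /ʃ/ to [s] before the NMLZ suffix.
The underlying segment must be /s/; /s/ becomes palato-alveolar [ʃ] before a front vowel, yielding [ʃ] there.
So 'hand' = /penɛs/.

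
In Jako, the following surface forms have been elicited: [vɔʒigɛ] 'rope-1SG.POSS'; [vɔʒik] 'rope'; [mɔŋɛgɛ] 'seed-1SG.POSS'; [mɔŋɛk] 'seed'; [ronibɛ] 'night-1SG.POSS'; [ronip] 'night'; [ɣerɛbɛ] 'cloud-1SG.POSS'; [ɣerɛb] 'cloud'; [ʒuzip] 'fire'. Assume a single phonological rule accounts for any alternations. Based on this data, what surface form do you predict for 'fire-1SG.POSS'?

[ʒuzibɛ]

The root 'night' surfaces as [ronibɛ] and [ronip], with a stem-final [b] ~ [p] alternation.
Compare 'cloud', with invariant [b] in [ɣerɛbɛ] and [ɣerɛb]: an analysis with underlying /b/ and a rule producing [p] in isolation would wrongly predict alternation here too.
Therefore /p/ is basic and [b] is derived by intervocalic voicing (voiceless stops become voiced between vowels).
From [ʒuzip] the stem 'fire' is /ʒuzip/; between vowels this yields [ʒuzibɛ].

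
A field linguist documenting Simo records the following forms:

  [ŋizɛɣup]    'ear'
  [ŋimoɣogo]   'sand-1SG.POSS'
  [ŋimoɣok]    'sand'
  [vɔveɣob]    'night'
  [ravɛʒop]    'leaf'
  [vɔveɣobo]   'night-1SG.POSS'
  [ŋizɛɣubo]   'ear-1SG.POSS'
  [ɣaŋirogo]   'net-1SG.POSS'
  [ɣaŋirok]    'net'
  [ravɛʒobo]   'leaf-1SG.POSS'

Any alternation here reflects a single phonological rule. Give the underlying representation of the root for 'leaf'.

'leaf' shows [b] ~ [p] at the end of the stem ([ravɛʒobo] vs [ravɛʒop]).
But 'night' keeps [b] in both environments ([vɔveɣobo], [vɔveɣob]), so there is no rule changing /b/ to [p] in isolation.
The underlying segment must be /p/; voiceless stops become voiced between vowels, yielding [b] there.
The underlying form of 'leaf' is therefore /ravɛʒop/.

/ravɛʒop/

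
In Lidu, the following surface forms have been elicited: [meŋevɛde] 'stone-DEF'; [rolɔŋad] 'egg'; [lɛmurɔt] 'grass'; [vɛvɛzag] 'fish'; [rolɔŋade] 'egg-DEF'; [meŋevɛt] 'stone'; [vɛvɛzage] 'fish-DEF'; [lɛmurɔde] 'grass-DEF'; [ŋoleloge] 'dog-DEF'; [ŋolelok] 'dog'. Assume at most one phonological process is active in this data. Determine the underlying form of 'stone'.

/meŋevɛt/

'stone' shows [d] ~ [t] at the end of the stem ([meŋevɛde] vs [meŋevɛt]).
If /d/ were underlying and a rule turned it into [t] in isolation, 'egg' would also alternate; but it has [d] in both [rolɔŋade] and [rolɔŋad].
The underlying segment must be /t/; voiceless stops become voiced between vowels, yielding [d] there.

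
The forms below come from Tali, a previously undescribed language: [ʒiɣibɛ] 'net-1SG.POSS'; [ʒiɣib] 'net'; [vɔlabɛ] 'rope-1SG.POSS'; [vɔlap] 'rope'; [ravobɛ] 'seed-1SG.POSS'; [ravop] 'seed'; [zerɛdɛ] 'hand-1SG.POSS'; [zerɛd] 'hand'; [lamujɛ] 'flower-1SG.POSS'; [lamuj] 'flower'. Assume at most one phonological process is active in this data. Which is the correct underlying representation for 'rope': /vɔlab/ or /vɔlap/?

The root 'rope' surfaces as [vɔlabɛ] and [vɔlap], with a stem-final [b] ~ [p] alternation.
But 'net' keeps [b] in both environments ([ʒiɣibɛ], [ʒiɣib]), so there is no rule changing /b/ to [p] in isolation.
The underlying segment must be /p/; voiceless stops become voiced between vowels, yielding [b] there.

/vɔlap/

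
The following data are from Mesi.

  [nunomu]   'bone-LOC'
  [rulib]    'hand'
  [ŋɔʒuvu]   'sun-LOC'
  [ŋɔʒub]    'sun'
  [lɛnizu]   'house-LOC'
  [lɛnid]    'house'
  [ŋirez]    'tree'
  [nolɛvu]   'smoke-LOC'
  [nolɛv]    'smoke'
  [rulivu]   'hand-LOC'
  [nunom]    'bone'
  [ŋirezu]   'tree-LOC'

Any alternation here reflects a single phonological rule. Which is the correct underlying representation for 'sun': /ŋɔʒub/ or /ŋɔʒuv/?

'sun' shows [b] ~ [v] at the end of the stem ([ŋɔʒub] vs [ŋɔʒuvu]).
But 'smoke' keeps [v] in both environments ([nolɛv], [nolɛvu]), so there is no rule changing /v/ to [b] in isolation.
The underlying segment must be /b/; voiced stops become fricatives between vowels, yielding [v] there.

/ŋɔʒub/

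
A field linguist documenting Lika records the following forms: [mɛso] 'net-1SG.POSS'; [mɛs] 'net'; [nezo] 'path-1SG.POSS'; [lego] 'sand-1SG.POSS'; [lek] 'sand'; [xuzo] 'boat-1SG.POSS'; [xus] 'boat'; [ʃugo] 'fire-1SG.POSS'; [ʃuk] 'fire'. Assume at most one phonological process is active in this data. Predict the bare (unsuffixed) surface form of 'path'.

[nes]

The stem for 'boat' ends in [z] in [xuzo] but [s] in [xus].
But 'net' keeps [s] in both environments ([mɛso], [mɛs]), so there is no rule changing /s/ to [z] before the 1SG.POSS suffix.
The underlying segment must be /z/; voiced obstruents become voiceless word-finally, yielding [s] there.
The one attested form of 'path', [nezo], shows underlying /nez/. Applying the same rule word-finally gives [nes].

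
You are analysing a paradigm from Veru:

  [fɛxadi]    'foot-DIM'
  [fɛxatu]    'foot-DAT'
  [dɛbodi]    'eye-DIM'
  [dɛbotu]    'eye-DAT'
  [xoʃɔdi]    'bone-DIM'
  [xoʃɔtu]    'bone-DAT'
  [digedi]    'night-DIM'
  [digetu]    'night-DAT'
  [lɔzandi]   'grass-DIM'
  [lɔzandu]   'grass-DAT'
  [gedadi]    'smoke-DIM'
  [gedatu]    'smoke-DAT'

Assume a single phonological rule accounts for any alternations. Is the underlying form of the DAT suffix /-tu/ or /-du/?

The DAT suffix surfaces as [-du] and [-tu], depending on the final segment of the stem.
By contrast the DIM suffix keeps its initial [d] throughout — that segment must be underlying.
So the underlying form is /-tu/, and voiceless stops become voiced after a nasal.

/-tu/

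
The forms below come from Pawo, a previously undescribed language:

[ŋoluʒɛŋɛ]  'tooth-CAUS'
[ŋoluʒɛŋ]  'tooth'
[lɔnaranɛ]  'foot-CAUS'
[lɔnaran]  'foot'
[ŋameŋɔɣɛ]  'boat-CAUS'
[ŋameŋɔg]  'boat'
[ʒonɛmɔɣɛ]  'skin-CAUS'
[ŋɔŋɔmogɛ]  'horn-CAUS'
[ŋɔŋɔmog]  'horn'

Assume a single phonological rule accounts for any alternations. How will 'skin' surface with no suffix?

The stem for 'boat' ends in [ɣ] in [ŋameŋɔɣɛ] but [g] in [ŋameŋɔg].
Compare 'horn', with invariant [g] in [ŋɔŋɔmogɛ] and [ŋɔŋɔmog]: an analysis with underlying /g/ and a rule producing [ɣ] before the CAUS suffix would wrongly predict alternation here too.
The underlying segment must be /ɣ/; voiced fricatives become stops word-finally, yielding [g] there.
From [ʒonɛmɔɣɛ] the stem 'skin' is /ʒonɛmɔɣ/; word-finally this yields [ʒonɛmɔg].

[ʒonɛmɔg]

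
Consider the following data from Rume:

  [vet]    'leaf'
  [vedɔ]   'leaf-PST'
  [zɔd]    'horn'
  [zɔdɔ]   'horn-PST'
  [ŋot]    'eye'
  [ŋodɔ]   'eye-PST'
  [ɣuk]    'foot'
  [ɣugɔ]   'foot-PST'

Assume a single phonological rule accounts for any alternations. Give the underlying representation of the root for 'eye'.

/ŋot/

The stem for 'eye' ends in [t] in [ŋot] but [d] in [ŋodɔ].
The stem 'horn' ([zɔd], [zɔdɔ]) shows [d] unchanged in both environments, so [d] cannot be basic with [t] derived in isolation.
The alternation reflects intervocalic voicing: voiceless stops become voiced between vowels. /t/ is underlying.
So 'eye' = /ŋot/.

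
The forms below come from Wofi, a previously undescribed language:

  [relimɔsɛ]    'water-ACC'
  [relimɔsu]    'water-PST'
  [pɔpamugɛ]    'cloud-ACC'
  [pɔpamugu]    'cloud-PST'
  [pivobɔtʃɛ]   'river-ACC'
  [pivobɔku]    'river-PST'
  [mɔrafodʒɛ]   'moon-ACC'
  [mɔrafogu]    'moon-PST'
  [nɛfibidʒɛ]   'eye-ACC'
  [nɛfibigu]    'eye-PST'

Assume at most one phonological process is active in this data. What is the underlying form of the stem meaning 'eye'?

The root 'eye' surfaces as [nɛfibidʒɛ] and [nɛfibigu], with a stem-final [dʒ] ~ [g] alternation.
The stem 'cloud' ([pɔpamugɛ], [pɔpamugu]) shows [g] unchanged in both environments, so [g] cannot be basic with [dʒ] derived before the ACC suffix.
The alternation reflects depalatalization: palato-alveolar /tʃ/ and /dʒ/ become [k] and [g] when no front vowel follows. /dʒ/ is underlying.
The underlying form of 'eye' is therefore /nɛfibidʒ/.

/nɛfibidʒ/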